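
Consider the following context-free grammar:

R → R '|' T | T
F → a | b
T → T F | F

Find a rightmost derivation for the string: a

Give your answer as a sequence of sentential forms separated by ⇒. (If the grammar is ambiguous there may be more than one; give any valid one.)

R ⇒ T ⇒ F ⇒ a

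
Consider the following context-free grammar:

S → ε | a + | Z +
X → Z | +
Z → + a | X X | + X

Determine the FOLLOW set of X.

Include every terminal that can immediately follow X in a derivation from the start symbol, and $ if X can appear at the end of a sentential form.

We compute FOLLOW(X) using the standard algorithm.
FOLLOW(S) starts with {$}.
FIRST(S) = {+, a, ε}
FIRST(X) = {+}
FIRST(Z) = {+}
FOLLOW(S) = {$}
FOLLOW(X) = {+}
FOLLOW(Z) = {+}
Therefore, FOLLOW(X) = {+}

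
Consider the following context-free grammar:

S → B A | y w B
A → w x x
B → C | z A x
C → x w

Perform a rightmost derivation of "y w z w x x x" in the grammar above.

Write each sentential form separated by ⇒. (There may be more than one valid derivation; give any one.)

S ⇒ y w B ⇒ y w z A x ⇒ y w z w x x x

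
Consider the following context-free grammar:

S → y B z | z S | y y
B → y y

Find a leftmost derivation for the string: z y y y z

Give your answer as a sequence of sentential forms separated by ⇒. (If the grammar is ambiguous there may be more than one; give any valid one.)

S ⇒ z S ⇒ z y B z ⇒ z y y y z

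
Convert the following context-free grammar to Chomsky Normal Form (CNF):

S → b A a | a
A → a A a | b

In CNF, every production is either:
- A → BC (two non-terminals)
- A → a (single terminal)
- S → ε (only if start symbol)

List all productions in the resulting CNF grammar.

TB → b; TA → a; S → a; A → b; S → TB X0; X0 → A TA; A → TA X1; X1 → A TA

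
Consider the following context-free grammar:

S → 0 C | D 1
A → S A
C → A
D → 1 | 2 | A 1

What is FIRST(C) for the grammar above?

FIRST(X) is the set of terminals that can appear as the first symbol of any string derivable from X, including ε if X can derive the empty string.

We compute FIRST(C) using the standard algorithm.
FIRST(A) = {0, 1, 2}
FIRST(C) = {0, 1, 2}
FIRST(D) = {0, 1, 2}
FIRST(S) = {0, 1, 2}
Therefore, FIRST(C) = {0, 1, 2}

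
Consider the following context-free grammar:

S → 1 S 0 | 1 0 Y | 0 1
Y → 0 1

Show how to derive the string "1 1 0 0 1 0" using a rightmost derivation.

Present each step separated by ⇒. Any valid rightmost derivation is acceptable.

S ⇒ 1 S 0 ⇒ 1 1 0 Y 0 ⇒ 1 1 0 0 1 0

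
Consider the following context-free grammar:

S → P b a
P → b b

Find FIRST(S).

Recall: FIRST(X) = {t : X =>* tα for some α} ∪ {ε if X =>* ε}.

We compute FIRST(S) using the standard algorithm.
FIRST(P) = {b}
FIRST(S) = {b}
Therefore, FIRST(S) = {b}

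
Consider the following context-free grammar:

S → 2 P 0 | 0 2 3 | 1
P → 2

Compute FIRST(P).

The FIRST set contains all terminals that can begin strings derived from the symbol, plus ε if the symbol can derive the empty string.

We compute FIRST(P) using the standard algorithm.
FIRST(P) = {2}
FIRST(S) = {0, 1, 2}
Therefore, FIRST(P) = {2}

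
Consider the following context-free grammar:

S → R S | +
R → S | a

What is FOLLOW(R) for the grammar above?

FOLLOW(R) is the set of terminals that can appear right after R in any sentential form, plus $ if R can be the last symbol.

We compute FOLLOW(R) using the standard algorithm.
FOLLOW(S) starts with {$}.
FIRST(R) = {+, a}
FIRST(S) = {+, a}
FOLLOW(R) = {+, a}
FOLLOW(S) = {$, +, a}
Therefore, FOLLOW(R) = {+, a}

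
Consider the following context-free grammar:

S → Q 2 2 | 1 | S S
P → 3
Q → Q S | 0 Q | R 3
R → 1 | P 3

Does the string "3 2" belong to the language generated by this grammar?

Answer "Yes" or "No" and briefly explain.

No - no valid derivation exists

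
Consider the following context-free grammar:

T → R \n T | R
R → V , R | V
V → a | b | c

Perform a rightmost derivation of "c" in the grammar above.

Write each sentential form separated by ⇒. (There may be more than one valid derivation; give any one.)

T ⇒ R ⇒ V ⇒ c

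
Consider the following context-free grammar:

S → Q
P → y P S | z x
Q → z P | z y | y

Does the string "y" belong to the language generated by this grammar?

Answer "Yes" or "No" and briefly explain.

Yes - a valid derivation exists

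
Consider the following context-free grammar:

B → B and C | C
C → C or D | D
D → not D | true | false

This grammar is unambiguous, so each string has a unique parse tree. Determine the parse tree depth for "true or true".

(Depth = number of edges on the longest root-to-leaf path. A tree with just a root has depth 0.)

4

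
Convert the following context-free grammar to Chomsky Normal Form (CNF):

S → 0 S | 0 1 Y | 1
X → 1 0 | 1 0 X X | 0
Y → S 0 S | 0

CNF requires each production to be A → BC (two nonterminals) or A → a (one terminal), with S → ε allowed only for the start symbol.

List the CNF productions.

T0 → 0; T1 → 1; S → 1; X → 0; Y → 0; S → T0 S; S → T0 X0; X0 → T1 Y; X → T1 T0; X → T1 X1; X1 → T0 X2; X2 → X X; Y → S X3; X3 → T0 S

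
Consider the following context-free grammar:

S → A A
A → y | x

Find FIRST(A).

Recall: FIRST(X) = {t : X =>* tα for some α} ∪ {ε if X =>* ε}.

We compute FIRST(A) using the standard algorithm.
FIRST(A) = {x, y}
FIRST(S) = {x, y}
Therefore, FIRST(A) = {x, y}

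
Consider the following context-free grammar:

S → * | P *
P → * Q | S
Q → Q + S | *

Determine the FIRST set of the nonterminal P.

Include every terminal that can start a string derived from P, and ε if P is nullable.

We compute FIRST(P) using the standard algorithm.
FIRST(P) = {*}
FIRST(Q) = {*}
FIRST(S) = {*}
Therefore, FIRST(P) = {*}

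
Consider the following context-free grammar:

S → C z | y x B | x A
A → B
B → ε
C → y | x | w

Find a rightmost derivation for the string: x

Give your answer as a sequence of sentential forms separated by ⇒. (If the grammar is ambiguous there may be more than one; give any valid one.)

S ⇒ x A ⇒ x B ⇒ x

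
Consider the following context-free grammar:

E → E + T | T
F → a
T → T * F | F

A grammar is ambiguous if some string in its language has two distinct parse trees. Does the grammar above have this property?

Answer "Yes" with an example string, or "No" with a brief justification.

No - the grammar is unambiguous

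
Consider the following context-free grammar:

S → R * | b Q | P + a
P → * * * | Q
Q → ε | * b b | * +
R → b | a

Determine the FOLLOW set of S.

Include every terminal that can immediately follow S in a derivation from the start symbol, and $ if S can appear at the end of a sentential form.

We compute FOLLOW(S) using the standard algorithm.
FOLLOW(S) starts with {$}.
FIRST(P) = {*, ε}
FIRST(Q) = {*, ε}
FIRST(R) = {a, b}
FIRST(S) = {*, +, a, b}
FOLLOW(P) = {+}
FOLLOW(Q) = {$, +}
FOLLOW(R) = {*}
FOLLOW(S) = {$}
Therefore, FOLLOW(S) = {$}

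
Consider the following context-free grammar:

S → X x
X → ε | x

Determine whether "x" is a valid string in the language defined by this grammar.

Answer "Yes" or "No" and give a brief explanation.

Yes - a valid derivation exists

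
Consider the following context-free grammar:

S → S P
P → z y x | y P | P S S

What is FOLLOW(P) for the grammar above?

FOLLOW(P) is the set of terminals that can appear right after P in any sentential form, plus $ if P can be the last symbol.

We compute FOLLOW(P) using the standard algorithm.
FOLLOW(S) starts with {$}.
FIRST(P) = {y, z}
FIRST(S) = {}
FOLLOW(P) = {$, y, z}
FOLLOW(S) = {$, y, z}
Therefore, FOLLOW(P) = {$, y, z}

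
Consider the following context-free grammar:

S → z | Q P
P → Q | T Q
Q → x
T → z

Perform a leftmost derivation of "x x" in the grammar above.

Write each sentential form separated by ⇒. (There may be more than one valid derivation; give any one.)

S ⇒ Q P ⇒ x P ⇒ x Q ⇒ x x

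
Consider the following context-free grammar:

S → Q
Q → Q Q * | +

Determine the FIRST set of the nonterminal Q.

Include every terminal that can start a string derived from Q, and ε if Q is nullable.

We compute FIRST(Q) using the standard algorithm.
FIRST(Q) = {+}
FIRST(S) = {+}
Therefore, FIRST(Q) = {+}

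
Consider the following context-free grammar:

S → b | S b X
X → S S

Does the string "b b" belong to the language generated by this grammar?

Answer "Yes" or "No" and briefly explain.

No - no valid derivation exists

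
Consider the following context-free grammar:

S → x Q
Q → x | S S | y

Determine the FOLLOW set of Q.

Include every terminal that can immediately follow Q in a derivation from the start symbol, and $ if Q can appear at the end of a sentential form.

We compute FOLLOW(Q) using the standard algorithm.
FOLLOW(S) starts with {$}.
FIRST(Q) = {x, y}
FIRST(S) = {x}
FOLLOW(Q) = {$, x}
FOLLOW(S) = {$, x}
Therefore, FOLLOW(Q) = {$, x}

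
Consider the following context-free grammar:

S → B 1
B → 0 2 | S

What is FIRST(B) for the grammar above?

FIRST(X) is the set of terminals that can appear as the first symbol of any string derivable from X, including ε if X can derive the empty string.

We compute FIRST(B) using the standard algorithm.
FIRST(B) = {0}
FIRST(S) = {0}
Therefore, FIRST(B) = {0}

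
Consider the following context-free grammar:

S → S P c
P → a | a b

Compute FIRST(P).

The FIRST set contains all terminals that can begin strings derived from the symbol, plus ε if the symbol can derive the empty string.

We compute FIRST(P) using the standard algorithm.
FIRST(P) = {a}
FIRST(S) = {}
Therefore, FIRST(P) = {a}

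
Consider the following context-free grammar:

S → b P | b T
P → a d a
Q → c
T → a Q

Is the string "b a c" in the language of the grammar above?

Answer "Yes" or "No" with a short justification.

Yes - a valid derivation exists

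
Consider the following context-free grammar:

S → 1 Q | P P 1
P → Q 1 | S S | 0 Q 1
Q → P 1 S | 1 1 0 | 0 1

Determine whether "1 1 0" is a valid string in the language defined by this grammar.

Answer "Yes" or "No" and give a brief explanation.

No - no valid derivation exists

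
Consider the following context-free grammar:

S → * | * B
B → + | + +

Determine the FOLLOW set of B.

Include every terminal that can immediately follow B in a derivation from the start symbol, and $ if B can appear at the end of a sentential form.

We compute FOLLOW(B) using the standard algorithm.
FOLLOW(S) starts with {$}.
FIRST(B) = {+}
FIRST(S) = {*}
FOLLOW(B) = {$}
FOLLOW(S) = {$}
Therefore, FOLLOW(B) = {$}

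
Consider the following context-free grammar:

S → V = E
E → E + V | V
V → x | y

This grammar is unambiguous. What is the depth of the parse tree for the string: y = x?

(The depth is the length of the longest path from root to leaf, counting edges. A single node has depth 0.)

3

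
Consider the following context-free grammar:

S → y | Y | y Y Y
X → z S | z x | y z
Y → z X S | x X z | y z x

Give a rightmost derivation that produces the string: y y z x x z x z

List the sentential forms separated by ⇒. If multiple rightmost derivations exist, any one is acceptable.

S ⇒ y Y Y ⇒ y Y x X z ⇒ y Y x z x z ⇒ y y z x x z x z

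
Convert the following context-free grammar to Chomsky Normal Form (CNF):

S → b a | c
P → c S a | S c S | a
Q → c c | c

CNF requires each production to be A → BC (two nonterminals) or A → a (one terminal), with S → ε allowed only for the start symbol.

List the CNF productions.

TB → b; TA → a; S → c; TC → c; P → a; Q → c; S → TB TA; P → TC X0; X0 → S TA; P → S X1; X1 → TC S; Q → TC TC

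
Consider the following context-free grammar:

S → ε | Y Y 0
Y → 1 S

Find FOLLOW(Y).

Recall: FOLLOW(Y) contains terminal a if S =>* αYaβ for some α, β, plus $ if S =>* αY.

We compute FOLLOW(Y) using the standard algorithm.
FOLLOW(S) starts with {$}.
FIRST(S) = {1, ε}
FIRST(Y) = {1}
FOLLOW(S) = {$, 0, 1}
FOLLOW(Y) = {0, 1}
Therefore, FOLLOW(Y) = {0, 1}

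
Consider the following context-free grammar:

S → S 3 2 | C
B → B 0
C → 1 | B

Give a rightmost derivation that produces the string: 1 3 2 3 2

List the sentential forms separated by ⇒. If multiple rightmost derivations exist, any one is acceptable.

S ⇒ S 3 2 ⇒ S 3 2 3 2 ⇒ C 3 2 3 2 ⇒ 1 3 2 3 2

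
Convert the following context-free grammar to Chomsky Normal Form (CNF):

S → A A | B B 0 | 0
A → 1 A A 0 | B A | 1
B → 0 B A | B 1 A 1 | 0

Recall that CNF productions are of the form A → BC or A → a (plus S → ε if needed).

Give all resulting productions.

T0 → 0; S → 0; T1 → 1; A → 1; B → 0; S → A A; S → B X0; X0 → B T0; A → T1 X1; X1 → A X2; X2 → A T0; A → B A; B → T0 X3; X3 → B A; B → B X4; X4 → T1 X5; X5 → A T1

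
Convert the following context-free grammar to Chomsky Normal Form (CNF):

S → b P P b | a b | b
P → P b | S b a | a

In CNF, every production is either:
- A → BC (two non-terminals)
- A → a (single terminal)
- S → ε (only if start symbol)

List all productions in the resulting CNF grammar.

TB → b; TA → a; S → b; P → a; S → TB X0; X0 → P X1; X1 → P TB; S → TA TB; P → P TB; P → S X2; X2 → TB TA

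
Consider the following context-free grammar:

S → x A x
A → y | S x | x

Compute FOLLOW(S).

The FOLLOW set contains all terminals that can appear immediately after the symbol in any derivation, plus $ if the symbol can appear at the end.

We compute FOLLOW(S) using the standard algorithm.
FOLLOW(S) starts with {$}.
FIRST(A) = {x, y}
FIRST(S) = {x}
FOLLOW(A) = {x}
FOLLOW(S) = {$, x}
Therefore, FOLLOW(S) = {$, x}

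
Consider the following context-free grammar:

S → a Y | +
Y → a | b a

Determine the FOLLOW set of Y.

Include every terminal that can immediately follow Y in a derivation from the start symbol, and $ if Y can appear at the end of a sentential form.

We compute FOLLOW(Y) using the standard algorithm.
FOLLOW(S) starts with {$}.
FIRST(S) = {+, a}
FIRST(Y) = {a, b}
FOLLOW(S) = {$}
FOLLOW(Y) = {$}
Therefore, FOLLOW(Y) = {$}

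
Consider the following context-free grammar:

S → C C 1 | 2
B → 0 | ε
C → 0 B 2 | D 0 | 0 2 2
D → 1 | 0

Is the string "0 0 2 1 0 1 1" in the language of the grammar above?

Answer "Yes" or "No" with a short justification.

No - no valid derivation exists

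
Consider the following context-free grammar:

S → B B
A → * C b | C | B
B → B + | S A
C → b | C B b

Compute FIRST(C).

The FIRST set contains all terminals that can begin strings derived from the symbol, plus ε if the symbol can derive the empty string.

We compute FIRST(C) using the standard algorithm.
FIRST(A) = {*, b}
FIRST(B) = {}
FIRST(C) = {b}
FIRST(S) = {}
Therefore, FIRST(C) = {b}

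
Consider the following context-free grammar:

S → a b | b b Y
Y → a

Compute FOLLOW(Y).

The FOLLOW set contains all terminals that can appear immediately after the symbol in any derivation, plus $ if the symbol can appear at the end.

We compute FOLLOW(Y) using the standard algorithm.
FOLLOW(S) starts with {$}.
FIRST(S) = {a, b}
FIRST(Y) = {a}
FOLLOW(S) = {$}
FOLLOW(Y) = {$}
Therefore, FOLLOW(Y) = {$}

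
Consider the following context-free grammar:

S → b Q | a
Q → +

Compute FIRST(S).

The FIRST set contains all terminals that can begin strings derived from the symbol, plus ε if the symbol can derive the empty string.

We compute FIRST(S) using the standard algorithm.
FIRST(Q) = {+}
FIRST(S) = {a, b}
Therefore, FIRST(S) = {a, b}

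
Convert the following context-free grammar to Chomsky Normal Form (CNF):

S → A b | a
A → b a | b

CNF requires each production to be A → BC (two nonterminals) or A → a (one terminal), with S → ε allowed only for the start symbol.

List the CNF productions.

TB → b; S → a; TA → a; A → b; S → A TB; A → TB TA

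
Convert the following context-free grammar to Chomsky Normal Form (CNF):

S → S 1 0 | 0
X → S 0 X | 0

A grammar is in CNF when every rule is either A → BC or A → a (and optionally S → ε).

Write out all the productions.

T1 → 1; T0 → 0; S → 0; X → 0; S → S X0; X0 → T1 T0; X → S X1; X1 → T0 X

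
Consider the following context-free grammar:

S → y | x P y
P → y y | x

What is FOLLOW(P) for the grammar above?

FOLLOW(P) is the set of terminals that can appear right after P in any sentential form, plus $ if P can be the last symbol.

We compute FOLLOW(P) using the standard algorithm.
FOLLOW(S) starts with {$}.
FIRST(P) = {x, y}
FIRST(S) = {x, y}
FOLLOW(P) = {y}
FOLLOW(S) = {$}
Therefore, FOLLOW(P) = {y}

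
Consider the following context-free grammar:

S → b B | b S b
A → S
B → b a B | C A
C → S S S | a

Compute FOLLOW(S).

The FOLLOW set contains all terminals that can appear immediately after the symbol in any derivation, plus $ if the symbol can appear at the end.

We compute FOLLOW(S) using the standard algorithm.
FOLLOW(S) starts with {$}.
FIRST(A) = {b}
FIRST(B) = {a, b}
FIRST(C) = {a, b}
FIRST(S) = {b}
FOLLOW(A) = {$, b}
FOLLOW(B) = {$, b}
FOLLOW(C) = {b}
FOLLOW(S) = {$, b}
Therefore, FOLLOW(S) = {$, b}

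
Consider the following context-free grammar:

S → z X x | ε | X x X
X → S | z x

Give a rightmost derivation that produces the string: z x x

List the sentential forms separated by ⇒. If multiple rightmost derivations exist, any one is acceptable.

S ⇒ X x X ⇒ X x S ⇒ X x ⇒ z x x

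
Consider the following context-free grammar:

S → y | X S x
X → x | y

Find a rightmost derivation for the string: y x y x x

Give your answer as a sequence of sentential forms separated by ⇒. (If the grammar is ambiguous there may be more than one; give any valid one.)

S ⇒ X S x ⇒ X X S x x ⇒ X X y x x ⇒ X x y x x ⇒ y x y x x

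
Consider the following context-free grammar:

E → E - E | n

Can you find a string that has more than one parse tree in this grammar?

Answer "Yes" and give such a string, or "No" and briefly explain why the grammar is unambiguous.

Yes - the string 'n - n - n - n - n' has two distinct parse trees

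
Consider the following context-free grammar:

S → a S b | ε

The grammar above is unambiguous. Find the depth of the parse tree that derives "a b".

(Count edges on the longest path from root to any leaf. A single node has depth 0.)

2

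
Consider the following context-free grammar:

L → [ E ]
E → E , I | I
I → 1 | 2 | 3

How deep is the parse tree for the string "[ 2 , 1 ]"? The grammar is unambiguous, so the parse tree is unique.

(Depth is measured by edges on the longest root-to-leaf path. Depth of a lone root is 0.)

4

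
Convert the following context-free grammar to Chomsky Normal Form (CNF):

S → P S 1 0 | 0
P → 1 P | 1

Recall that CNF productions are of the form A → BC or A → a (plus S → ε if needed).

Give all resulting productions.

T1 → 1; T0 → 0; S → 0; P → 1; S → P X0; X0 → S X1; X1 → T1 T0; P → T1 P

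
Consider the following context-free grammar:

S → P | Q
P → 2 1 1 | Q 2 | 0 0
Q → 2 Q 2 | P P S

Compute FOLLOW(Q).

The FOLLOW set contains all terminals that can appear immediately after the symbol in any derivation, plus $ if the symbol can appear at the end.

We compute FOLLOW(Q) using the standard algorithm.
FOLLOW(S) starts with {$}.
FIRST(P) = {0, 2}
FIRST(Q) = {0, 2}
FIRST(S) = {0, 2}
FOLLOW(P) = {$, 0, 2}
FOLLOW(Q) = {$, 2}
FOLLOW(S) = {$, 2}
Therefore, FOLLOW(Q) = {$, 2}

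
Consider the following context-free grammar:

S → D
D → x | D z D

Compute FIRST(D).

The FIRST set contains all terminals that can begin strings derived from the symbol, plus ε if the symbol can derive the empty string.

We compute FIRST(D) using the standard algorithm.
FIRST(D) = {x}
FIRST(S) = {x}
Therefore, FIRST(D) = {x}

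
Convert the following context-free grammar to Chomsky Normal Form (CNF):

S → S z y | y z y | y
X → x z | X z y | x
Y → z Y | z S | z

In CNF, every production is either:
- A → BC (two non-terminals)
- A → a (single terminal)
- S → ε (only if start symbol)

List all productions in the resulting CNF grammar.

TZ → z; TY → y; S → y; TX → x; X → x; Y → z; S → S X0; X0 → TZ TY; S → TY X1; X1 → TZ TY; X → TX TZ; X → X X2; X2 → TZ TY; Y → TZ Y; Y → TZ S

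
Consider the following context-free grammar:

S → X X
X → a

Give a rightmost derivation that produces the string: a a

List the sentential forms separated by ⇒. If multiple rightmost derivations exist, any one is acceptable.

S ⇒ X X ⇒ X a ⇒ a a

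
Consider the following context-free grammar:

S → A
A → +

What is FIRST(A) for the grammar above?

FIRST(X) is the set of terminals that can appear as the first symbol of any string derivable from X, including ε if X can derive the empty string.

We compute FIRST(A) using the standard algorithm.
FIRST(A) = {+}
FIRST(S) = {+}
Therefore, FIRST(A) = {+}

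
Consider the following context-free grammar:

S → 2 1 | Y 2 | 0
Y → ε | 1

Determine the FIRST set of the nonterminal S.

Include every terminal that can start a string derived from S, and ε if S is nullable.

We compute FIRST(S) using the standard algorithm.
FIRST(S) = {0, 1, 2}
FIRST(Y) = {1, ε}
Therefore, FIRST(S) = {0, 1, 2}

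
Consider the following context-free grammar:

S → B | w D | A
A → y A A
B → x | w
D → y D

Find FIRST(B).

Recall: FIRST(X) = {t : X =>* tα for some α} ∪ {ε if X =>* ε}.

We compute FIRST(B) using the standard algorithm.
FIRST(A) = {y}
FIRST(B) = {w, x}
FIRST(D) = {y}
FIRST(S) = {w, x, y}
Therefore, FIRST(B) = {w, x}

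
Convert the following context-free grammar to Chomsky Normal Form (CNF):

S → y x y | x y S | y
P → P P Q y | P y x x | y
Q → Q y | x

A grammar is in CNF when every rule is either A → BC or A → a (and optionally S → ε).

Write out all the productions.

TY → y; TX → x; S → y; P → y; Q → x; S → TY X0; X0 → TX TY; S → TX X1; X1 → TY S; P → P X2; X2 → P X3; X3 → Q TY; P → P X4; X4 → TY X5; X5 → TX TX; Q → Q TY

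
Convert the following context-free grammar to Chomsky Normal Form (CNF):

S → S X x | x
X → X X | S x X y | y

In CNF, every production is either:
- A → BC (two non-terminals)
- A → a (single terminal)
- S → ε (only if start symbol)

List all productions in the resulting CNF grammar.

TX → x; S → x; TY → y; X → y; S → S X0; X0 → X TX; X → X X; X → S X1; X1 → TX X2; X2 → X TY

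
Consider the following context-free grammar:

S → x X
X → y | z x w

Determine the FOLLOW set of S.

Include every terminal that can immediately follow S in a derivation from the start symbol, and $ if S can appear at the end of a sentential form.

We compute FOLLOW(S) using the standard algorithm.
FOLLOW(S) starts with {$}.
FIRST(S) = {x}
FIRST(X) = {y, z}
FOLLOW(S) = {$}
FOLLOW(X) = {$}
Therefore, FOLLOW(S) = {$}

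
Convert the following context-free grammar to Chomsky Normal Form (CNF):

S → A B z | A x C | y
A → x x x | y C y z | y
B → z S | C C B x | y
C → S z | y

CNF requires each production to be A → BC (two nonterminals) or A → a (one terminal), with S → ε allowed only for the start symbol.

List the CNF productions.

TZ → z; TX → x; S → y; TY → y; A → y; B → y; C → y; S → A X0; X0 → B TZ; S → A X1; X1 → TX C; A → TX X2; X2 → TX TX; A → TY X3; X3 → C X4; X4 → TY TZ; B → TZ S; B → C X5; X5 → C X6; X6 → B TX; C → S TZ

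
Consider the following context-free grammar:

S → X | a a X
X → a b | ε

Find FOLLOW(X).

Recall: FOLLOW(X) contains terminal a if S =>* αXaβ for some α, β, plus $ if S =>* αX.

We compute FOLLOW(X) using the standard algorithm.
FOLLOW(S) starts with {$}.
FIRST(S) = {a, ε}
FIRST(X) = {a, ε}
FOLLOW(S) = {$}
FOLLOW(X) = {$}
Therefore, FOLLOW(X) = {$}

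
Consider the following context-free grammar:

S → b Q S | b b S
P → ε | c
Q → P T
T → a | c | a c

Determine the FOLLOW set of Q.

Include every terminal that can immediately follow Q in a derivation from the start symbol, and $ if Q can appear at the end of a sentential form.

We compute FOLLOW(Q) using the standard algorithm.
FOLLOW(S) starts with {$}.
FIRST(P) = {c, ε}
FIRST(Q) = {a, c}
FIRST(S) = {b}
FIRST(T) = {a, c}
FOLLOW(P) = {a, c}
FOLLOW(Q) = {b}
FOLLOW(S) = {$}
FOLLOW(T) = {b}
Therefore, FOLLOW(Q) = {b}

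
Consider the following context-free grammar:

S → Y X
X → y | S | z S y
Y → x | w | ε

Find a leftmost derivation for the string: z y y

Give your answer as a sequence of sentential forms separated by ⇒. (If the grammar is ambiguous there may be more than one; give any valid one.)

S ⇒ Y X ⇒ X ⇒ z S y ⇒ z Y X y ⇒ z X y ⇒ z y y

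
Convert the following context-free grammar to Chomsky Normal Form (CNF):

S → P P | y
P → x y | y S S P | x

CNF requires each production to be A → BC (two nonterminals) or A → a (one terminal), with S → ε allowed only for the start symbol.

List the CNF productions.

S → y; TX → x; TY → y; P → x; S → P P; P → TX TY; P → TY X0; X0 → S X1; X1 → S P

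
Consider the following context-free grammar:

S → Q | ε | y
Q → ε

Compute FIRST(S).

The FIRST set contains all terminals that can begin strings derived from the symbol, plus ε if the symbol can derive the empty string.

We compute FIRST(S) using the standard algorithm.
FIRST(Q) = {ε}
FIRST(S) = {y, ε}
Therefore, FIRST(S) = {y, ε}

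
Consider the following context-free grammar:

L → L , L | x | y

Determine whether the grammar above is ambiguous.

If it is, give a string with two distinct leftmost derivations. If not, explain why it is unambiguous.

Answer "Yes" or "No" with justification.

Yes - the string 'x , y , x , x' has two distinct leftmost derivations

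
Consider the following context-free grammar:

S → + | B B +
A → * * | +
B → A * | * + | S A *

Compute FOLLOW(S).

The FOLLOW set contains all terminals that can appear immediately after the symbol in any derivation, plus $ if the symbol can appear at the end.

We compute FOLLOW(S) using the standard algorithm.
FOLLOW(S) starts with {$}.
FIRST(A) = {*, +}
FIRST(B) = {*, +}
FIRST(S) = {*, +}
FOLLOW(A) = {*}
FOLLOW(B) = {*, +}
FOLLOW(S) = {$, *, +}
Therefore, FOLLOW(S) = {$, *, +}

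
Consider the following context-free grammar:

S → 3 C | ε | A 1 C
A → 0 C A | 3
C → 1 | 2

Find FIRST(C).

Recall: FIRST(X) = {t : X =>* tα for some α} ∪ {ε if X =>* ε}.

We compute FIRST(C) using the standard algorithm.
FIRST(A) = {0, 3}
FIRST(C) = {1, 2}
FIRST(S) = {0, 3, ε}
Therefore, FIRST(C) = {1, 2}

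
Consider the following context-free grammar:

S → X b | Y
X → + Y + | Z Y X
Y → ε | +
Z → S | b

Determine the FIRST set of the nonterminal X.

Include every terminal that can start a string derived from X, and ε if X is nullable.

We compute FIRST(X) using the standard algorithm.
FIRST(S) = {+, b, ε}
FIRST(X) = {+, b}
FIRST(Y) = {+, ε}
FIRST(Z) = {+, b, ε}
Therefore, FIRST(X) = {+, b}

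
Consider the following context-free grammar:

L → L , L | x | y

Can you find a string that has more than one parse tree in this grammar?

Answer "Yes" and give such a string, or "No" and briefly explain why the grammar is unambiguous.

Yes - the string 'x , y , x , y , y , y' has two distinct parse trees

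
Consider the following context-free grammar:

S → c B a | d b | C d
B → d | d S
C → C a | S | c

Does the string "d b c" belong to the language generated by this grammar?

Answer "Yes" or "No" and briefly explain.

No - no valid derivation exists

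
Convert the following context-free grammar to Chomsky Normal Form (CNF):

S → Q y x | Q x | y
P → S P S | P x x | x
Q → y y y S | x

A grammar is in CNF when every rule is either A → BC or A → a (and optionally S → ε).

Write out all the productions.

TY → y; TX → x; S → y; P → x; Q → x; S → Q X0; X0 → TY TX; S → Q TX; P → S X1; X1 → P S; P → P X2; X2 → TX TX; Q → TY X3; X3 → TY X4; X4 → TY S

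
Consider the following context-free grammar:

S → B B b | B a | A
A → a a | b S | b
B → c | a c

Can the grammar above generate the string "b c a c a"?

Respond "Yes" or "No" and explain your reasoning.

No - no valid derivation exists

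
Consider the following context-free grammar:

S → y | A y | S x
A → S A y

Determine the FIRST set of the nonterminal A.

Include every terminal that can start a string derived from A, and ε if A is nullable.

We compute FIRST(A) using the standard algorithm.
FIRST(A) = {y}
FIRST(S) = {y}
Therefore, FIRST(A) = {y}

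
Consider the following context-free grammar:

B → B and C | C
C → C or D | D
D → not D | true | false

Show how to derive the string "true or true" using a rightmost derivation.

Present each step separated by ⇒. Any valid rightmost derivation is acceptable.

B ⇒ C ⇒ C or D ⇒ C or true ⇒ D or true ⇒ true or true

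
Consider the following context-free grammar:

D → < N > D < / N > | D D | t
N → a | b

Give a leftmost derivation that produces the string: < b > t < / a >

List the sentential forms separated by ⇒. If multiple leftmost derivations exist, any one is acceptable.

D ⇒ < N > D < / N > ⇒ < b > D < / N > ⇒ < b > t < / N > ⇒ < b > t < / a >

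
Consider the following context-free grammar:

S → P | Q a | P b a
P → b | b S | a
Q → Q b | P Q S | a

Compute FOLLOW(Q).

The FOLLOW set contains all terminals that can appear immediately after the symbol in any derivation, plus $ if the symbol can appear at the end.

We compute FOLLOW(Q) using the standard algorithm.
FOLLOW(S) starts with {$}.
FIRST(P) = {a, b}
FIRST(Q) = {a, b}
FIRST(S) = {a, b}
FOLLOW(P) = {$, a, b}
FOLLOW(Q) = {a, b}
FOLLOW(S) = {$, a, b}
Therefore, FOLLOW(Q) = {a, b}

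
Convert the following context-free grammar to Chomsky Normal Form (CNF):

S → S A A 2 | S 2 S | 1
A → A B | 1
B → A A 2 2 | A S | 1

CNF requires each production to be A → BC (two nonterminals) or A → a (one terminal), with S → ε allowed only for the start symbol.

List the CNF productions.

T2 → 2; S → 1; A → 1; B → 1; S → S X0; X0 → A X1; X1 → A T2; S → S X2; X2 → T2 S; A → A B; B → A X3; X3 → A X4; X4 → T2 T2; B → A S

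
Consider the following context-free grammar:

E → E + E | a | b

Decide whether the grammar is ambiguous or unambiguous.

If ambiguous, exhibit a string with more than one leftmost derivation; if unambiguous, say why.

Ambiguous - the string 'a + b + a + b + a' has two distinct leftmost derivations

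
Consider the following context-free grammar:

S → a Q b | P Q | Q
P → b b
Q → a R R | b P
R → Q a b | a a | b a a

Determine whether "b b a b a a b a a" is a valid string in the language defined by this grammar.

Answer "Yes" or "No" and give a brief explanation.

Yes - a valid derivation exists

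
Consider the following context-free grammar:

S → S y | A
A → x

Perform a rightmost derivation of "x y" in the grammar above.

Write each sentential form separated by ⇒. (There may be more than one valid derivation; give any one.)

S ⇒ S y ⇒ A y ⇒ x y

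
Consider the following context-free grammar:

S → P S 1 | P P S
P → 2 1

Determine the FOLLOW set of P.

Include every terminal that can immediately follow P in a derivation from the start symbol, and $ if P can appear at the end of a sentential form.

We compute FOLLOW(P) using the standard algorithm.
FOLLOW(S) starts with {$}.
FIRST(P) = {2}
FIRST(S) = {2}
FOLLOW(P) = {2}
FOLLOW(S) = {$, 1}
Therefore, FOLLOW(P) = {2}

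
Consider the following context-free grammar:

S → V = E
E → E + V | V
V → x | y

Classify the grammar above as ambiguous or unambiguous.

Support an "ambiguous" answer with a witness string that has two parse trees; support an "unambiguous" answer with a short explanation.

Unambiguous - every string in the language has a unique parse tree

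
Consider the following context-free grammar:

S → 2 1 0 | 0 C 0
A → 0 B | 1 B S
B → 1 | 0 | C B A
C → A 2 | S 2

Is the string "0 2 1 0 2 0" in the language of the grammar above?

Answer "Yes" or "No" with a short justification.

Yes - a valid derivation exists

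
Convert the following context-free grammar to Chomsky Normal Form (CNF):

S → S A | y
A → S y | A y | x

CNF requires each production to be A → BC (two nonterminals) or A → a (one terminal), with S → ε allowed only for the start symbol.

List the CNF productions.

S → y; TY → y; A → x; S → S A; A → S TY; A → A TY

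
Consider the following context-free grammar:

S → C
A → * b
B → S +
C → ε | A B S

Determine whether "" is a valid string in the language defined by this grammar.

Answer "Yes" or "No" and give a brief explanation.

Yes - a valid derivation exists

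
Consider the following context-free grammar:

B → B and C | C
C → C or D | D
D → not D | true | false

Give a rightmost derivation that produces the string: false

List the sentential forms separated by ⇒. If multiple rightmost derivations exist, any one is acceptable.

B ⇒ C ⇒ D ⇒ false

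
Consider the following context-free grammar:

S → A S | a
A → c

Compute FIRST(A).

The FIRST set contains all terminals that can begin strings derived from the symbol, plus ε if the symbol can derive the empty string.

We compute FIRST(A) using the standard algorithm.
FIRST(A) = {c}
FIRST(S) = {a, c}
Therefore, FIRST(A) = {c}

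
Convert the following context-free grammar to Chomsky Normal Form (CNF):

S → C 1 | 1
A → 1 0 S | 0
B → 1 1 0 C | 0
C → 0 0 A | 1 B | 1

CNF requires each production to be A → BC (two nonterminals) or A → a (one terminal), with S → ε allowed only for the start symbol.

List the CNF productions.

T1 → 1; S → 1; T0 → 0; A → 0; B → 0; C → 1; S → C T1; A → T1 X0; X0 → T0 S; B → T1 X1; X1 → T1 X2; X2 → T0 C; C → T0 X3; X3 → T0 A; C → T1 B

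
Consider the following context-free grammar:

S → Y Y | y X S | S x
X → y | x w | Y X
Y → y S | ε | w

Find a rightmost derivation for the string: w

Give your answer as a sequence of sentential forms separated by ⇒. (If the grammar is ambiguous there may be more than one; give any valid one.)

S ⇒ Y Y ⇒ Y ⇒ w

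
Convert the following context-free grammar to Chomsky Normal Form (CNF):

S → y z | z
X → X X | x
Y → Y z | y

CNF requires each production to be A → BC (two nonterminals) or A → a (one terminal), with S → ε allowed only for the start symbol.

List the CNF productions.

TY → y; TZ → z; S → z; X → x; Y → y; S → TY TZ; X → X X; Y → Y TZ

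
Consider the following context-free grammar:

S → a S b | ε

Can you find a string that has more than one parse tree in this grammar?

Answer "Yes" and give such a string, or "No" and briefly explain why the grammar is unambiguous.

No - the grammar is unambiguous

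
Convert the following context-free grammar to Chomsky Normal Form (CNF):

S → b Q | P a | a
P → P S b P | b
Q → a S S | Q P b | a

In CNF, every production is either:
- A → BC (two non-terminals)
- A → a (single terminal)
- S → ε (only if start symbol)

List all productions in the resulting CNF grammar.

TB → b; TA → a; S → a; P → b; Q → a; S → TB Q; S → P TA; P → P X0; X0 → S X1; X1 → TB P; Q → TA X2; X2 → S S; Q → Q X3; X3 → P TB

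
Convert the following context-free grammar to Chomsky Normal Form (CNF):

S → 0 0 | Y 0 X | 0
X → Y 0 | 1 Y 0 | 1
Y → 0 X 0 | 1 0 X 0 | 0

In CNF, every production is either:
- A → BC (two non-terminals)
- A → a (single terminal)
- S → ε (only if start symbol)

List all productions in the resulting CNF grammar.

T0 → 0; S → 0; T1 → 1; X → 1; Y → 0; S → T0 T0; S → Y X0; X0 → T0 X; X → Y T0; X → T1 X1; X1 → Y T0; Y → T0 X2; X2 → X T0; Y → T1 X3; X3 → T0 X4; X4 → X T0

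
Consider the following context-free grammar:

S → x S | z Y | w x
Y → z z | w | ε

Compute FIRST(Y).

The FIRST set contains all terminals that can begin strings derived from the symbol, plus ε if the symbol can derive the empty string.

We compute FIRST(Y) using the standard algorithm.
FIRST(S) = {w, x, z}
FIRST(Y) = {w, z, ε}
Therefore, FIRST(Y) = {w, z, ε}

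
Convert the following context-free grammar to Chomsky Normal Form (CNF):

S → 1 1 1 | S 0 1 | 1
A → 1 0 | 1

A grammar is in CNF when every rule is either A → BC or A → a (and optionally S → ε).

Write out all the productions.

T1 → 1; T0 → 0; S → 1; A → 1; S → T1 X0; X0 → T1 T1; S → S X1; X1 → T0 T1; A → T1 T0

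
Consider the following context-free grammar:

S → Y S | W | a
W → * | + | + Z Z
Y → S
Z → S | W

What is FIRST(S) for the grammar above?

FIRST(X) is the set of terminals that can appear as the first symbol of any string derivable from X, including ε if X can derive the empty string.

We compute FIRST(S) using the standard algorithm.
FIRST(S) = {*, +, a}
FIRST(W) = {*, +}
FIRST(Y) = {*, +, a}
FIRST(Z) = {*, +, a}
Therefore, FIRST(S) = {*, +, a}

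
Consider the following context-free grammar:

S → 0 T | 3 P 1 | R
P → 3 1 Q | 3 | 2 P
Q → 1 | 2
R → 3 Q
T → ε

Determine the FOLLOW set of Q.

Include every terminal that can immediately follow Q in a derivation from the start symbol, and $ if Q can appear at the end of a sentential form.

We compute FOLLOW(Q) using the standard algorithm.
FOLLOW(S) starts with {$}.
FIRST(P) = {2, 3}
FIRST(Q) = {1, 2}
FIRST(R) = {3}
FIRST(S) = {0, 3}
FIRST(T) = {ε}
FOLLOW(P) = {1}
FOLLOW(Q) = {$, 1}
FOLLOW(R) = {$}
FOLLOW(S) = {$}
FOLLOW(T) = {$}
Therefore, FOLLOW(Q) = {$, 1}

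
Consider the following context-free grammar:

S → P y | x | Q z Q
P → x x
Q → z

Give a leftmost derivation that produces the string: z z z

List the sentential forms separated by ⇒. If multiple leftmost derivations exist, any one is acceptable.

S ⇒ Q z Q ⇒ z z Q ⇒ z z z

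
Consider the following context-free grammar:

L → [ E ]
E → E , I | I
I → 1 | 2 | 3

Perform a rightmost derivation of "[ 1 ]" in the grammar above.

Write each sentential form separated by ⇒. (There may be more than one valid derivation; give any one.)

L ⇒ [ E ] ⇒ [ I ] ⇒ [ 1 ]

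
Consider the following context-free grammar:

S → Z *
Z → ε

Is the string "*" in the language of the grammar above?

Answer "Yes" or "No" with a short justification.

Yes - a valid derivation exists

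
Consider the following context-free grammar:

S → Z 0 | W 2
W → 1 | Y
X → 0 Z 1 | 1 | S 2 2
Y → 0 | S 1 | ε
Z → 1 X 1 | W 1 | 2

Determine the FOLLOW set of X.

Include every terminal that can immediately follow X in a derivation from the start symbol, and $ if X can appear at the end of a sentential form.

We compute FOLLOW(X) using the standard algorithm.
FOLLOW(S) starts with {$}.
FIRST(S) = {0, 1, 2}
FIRST(W) = {0, 1, 2, ε}
FIRST(X) = {0, 1, 2}
FIRST(Y) = {0, 1, 2, ε}
FIRST(Z) = {0, 1, 2}
FOLLOW(S) = {$, 1, 2}
FOLLOW(W) = {1, 2}
FOLLOW(X) = {1}
FOLLOW(Y) = {1, 2}
FOLLOW(Z) = {0, 1}
Therefore, FOLLOW(X) = {1}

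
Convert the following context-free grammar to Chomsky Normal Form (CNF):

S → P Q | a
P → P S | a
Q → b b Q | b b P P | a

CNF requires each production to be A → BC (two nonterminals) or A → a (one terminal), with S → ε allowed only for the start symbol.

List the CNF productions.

S → a; P → a; TB → b; Q → a; S → P Q; P → P S; Q → TB X0; X0 → TB Q; Q → TB X1; X1 → TB X2; X2 → P P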